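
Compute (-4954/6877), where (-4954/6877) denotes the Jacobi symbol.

1

(-4954/6877)
  = (1923/6877)    [-4954 ≡ 1923 mod 6877]
  = (6877/1923)    [QR: 6877 ≡ 1 mod 4, sign kept]
  = (1108/1923)    [6877 ≡ 1108 mod 1923]
  = (277/1923)    [1923 ≡ 3 mod 8 ⇒ (2/1923)^2 = +1]
  = (1923/277)    [QR: 277 ≡ 1 mod 4, sign kept]
  = (261/277)    [1923 ≡ 261 mod 277]
  = (277/261)    [QR: 261 ≡ 1 mod 4, sign kept]
  = (16/261)    [277 ≡ 16 mod 261]
  = (1/261)    [261 ≡ 5 mod 8 ⇒ (2/261)^4 = +1]
  = 1    [(1/261) = 1]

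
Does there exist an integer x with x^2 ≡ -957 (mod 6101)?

no

(-957/6101)
  = (957/6101)    [6101 ≡ 1 mod 4 ⇒ (-1/6101) = +1]
  = (6101/957)    [QR: 957 ≡ 1 mod 4, sign kept]
  = (359/957)    [6101 ≡ 359 mod 957]
  = (957/359)    [QR: 957 ≡ 1 mod 4, sign kept]
  = (239/359)    [957 ≡ 239 mod 359]
  = -(359/239)    [QR: both ≡ 3 mod 4, sign flips]
  = -(120/239)    [359 ≡ 120 mod 239]
  = -(15/239)    [239 ≡ 7 mod 8 ⇒ (2/239)^3 = +1]
  = (239/15)    [QR: both ≡ 3 mod 4, sign flips]
  = (14/15)    [239 ≡ 14 mod 15]
  = (7/15)    [15 ≡ 7 mod 8 ⇒ (2/15) = +1]
  = -(15/7)    [QR: both ≡ 3 mod 4, sign flips]
  = -(1/7)    [15 ≡ 1 mod 7]
  = -1    [(1/7) = 1]
(-957/6101) = -1, and 6101 is prime, so -957 is not a quadratic residue mod 6101.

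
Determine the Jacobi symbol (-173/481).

(-173/481)
  = (308/481)    [-173 ≡ 308 mod 481]
  = (77/481)    [481 ≡ 1 mod 8 ⇒ (2/481)^2 = +1]
  = (481/77)    [QR: 77 ≡ 1 mod 4, sign kept]
  = (19/77)    [481 ≡ 19 mod 77]
  = (77/19)    [QR: 77 ≡ 1 mod 4, sign kept]
  = (1/19)    [77 ≡ 1 mod 19]
  = 1    [(1/19) = 1]

1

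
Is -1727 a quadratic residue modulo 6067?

Reduce the numerator: -1727 ≡ 4340 (mod 6067), so (-1727/6067) = (4340/6067).
Factor out 2: 4340 = 2^2·1085. Since 6067 ≡ 3 (mod 8), (2/6067) = -1, and (2/6067)^2 = +1. Now have (1085/6067).
1085 ≡ 1 (mod 4), so quadratic reciprocity gives (1085/6067) = (6067/1085). Reduce: 6067 ≡ 642 (mod 1085). Now have (642/1085).
Factor out 2: 642 = 2·321. Since 1085 ≡ 5 (mod 8), (2/1085) = -1. Now have -(321/1085).
321 ≡ 1 (mod 4), so quadratic reciprocity gives (321/1085) = (1085/321). Reduce: 1085 ≡ 122 (mod 321). Now have -(122/321).
Factor out 2: 122 = 2·61. Since 321 ≡ 1 (mod 8), (2/321) = +1. Now have -(61/321).
61 ≡ 1 (mod 4), so quadratic reciprocity gives (61/321) = (321/61). Reduce: 321 ≡ 16 (mod 61). Now have -(16/61).
Factor out 2: 16 = 2^4. Since 61 ≡ 5 (mod 8), (2/61) = -1, and (2/61)^4 = +1. Now have -(1/61).
(1/61) = 1. Collecting the sign factors: -1.
The Legendre symbol is -1, so x^2 ≡ -1727 (mod 6067) has no solution.

no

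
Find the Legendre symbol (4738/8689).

Factor out 2: 4738 = 2·2369. Since 8689 ≡ 1 (mod 8), (2/8689) = +1. Now have (2369/8689).
2369 ≡ 1 (mod 4), so quadratic reciprocity gives (2369/8689) = (8689/2369). Reduce: 8689 ≡ 1582 (mod 2369). Now have (1582/2369).
Factor out 2: 1582 = 2·791. Since 2369 ≡ 1 (mod 8), (2/2369) = +1. Now have (791/2369).
2369 ≡ 1 (mod 4), so quadratic reciprocity gives (791/2369) = (2369/791). Reduce: 2369 ≡ 787 (mod 791). Now have (787/791).
Both 787 ≡ 3 and 791 ≡ 3 (mod 4), so reciprocity gives (787/791) = -(791/787). Reduce: 791 ≡ 4 (mod 787). Now have -(4/787).
Factor out 2: 4 = 2^2. Since 787 ≡ 3 (mod 8), (2/787) = -1, and (2/787)^2 = +1. Now have -(1/787).
(1/787) = 1. Collecting the sign factors: -1.

-1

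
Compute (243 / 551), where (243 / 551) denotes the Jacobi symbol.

Both 243 ≡ 3 and 551 ≡ 3 (mod 4), so reciprocity gives (243 / 551) = -(551 / 243). Reduce: 551 ≡ 65 (mod 243). Now have -(65 / 243).
65 ≡ 1 (mod 4), so quadratic reciprocity gives (65 / 243) = (243 / 65). Reduce: 243 ≡ 48 (mod 65). Now have -(48 / 65).
Factor out 2: 48 = 2^4·3. Since 65 ≡ 1 (mod 8), (2 / 65) = +1, and (2 / 65)^4 = +1. Now have -(3 / 65).
65 ≡ 1 (mod 4), so quadratic reciprocity gives (3 / 65) = (65 / 3). Reduce: 65 ≡ 2 (mod 3). Now have -(2 / 3).
Factor out 2: 2 = 2. Since 3 ≡ 3 (mod 8), (2 / 3) = -1. Now have (1 / 3).
(1 / 3) = 1. Collecting the sign factors: 1.

1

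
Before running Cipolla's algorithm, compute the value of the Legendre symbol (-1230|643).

(-1230|643)
  = (56|643)    [-1230 ≡ 56 mod 643]
  = -(7|643)    [643 ≡ 3 mod 8 ⇒ (2|643)^3 = -1]
  = (643|7)    [QR: both ≡ 3 mod 4, sign flips]
  = (6|7)    [643 ≡ 6 mod 7]
  = (3|7)    [7 ≡ 7 mod 8 ⇒ (2|7) = +1]
  = -(7|3)    [QR: both ≡ 3 mod 4, sign flips]
  = -(1|3)    [7 ≡ 1 mod 3]
  = -1    [(1|3) = 1]

-1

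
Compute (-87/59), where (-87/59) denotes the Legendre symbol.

-1

(-87/59)
  = (31/59)    [-87 ≡ 31 mod 59]
  = -(59/31)    [QR: both ≡ 3 mod 4, sign flips]
  = -(28/31)    [59 ≡ 28 mod 31]
  = -(7/31)    [31 ≡ 7 mod 8 ⇒ (2/31)^2 = +1]
  = (31/7)    [QR: both ≡ 3 mod 4, sign flips]
  = (3/7)    [31 ≡ 3 mod 7]
  = -(7/3)    [QR: both ≡ 3 mod 4, sign flips]
  = -(1/3)    [7 ≡ 1 mod 3]
  = -1    [(1/3) = 1]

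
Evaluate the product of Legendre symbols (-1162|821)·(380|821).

1

By multiplicativity, (-1162·380|821) = (-1162|821)·(380|821).
First factor (-1162|821):
(-1162|821)
  = (480|821)    [-1162 ≡ 480 mod 821]
  = -(15|821)    [821 ≡ 5 mod 8 ⇒ (2|821)^5 = -1]
  = -(821|15)    [QR: 821 ≡ 1 mod 4, sign kept]
  = -(11|15)    [821 ≡ 11 mod 15]
  = (15|11)    [QR: both ≡ 3 mod 4, sign flips]
  = (4|11)    [15 ≡ 4 mod 11]
  = (1|11)    [11 ≡ 3 mod 8 ⇒ (2|11)^2 = +1]
  = 1    [(1|11) = 1]
Second factor (380|821):
(380|821)
  = (95|821)    [821 ≡ 5 mod 8 ⇒ (2|821)^2 = +1]
  = (821|95)    [QR: 821 ≡ 1 mod 4, sign kept]
  = (61|95)    [821 ≡ 61 mod 95]
  = (95|61)    [QR: 61 ≡ 1 mod 4, sign kept]
  = (34|61)    [95 ≡ 34 mod 61]
  = -(17|61)    [61 ≡ 5 mod 8 ⇒ (2|61) = -1]
  = -(61|17)    [QR: 17 ≡ 1 mod 4, sign kept]
  = -(10|17)    [61 ≡ 10 mod 17]
  = -(5|17)    [17 ≡ 1 mod 8 ⇒ (2|17) = +1]
  = -(17|5)    [QR: 5 ≡ 1 mod 4, sign kept]
  = -(2|5)    [17 ≡ 2 mod 5]
  = (1|5)    [5 ≡ 5 mod 8 ⇒ (2|5) = -1]
  = 1    [(1|5) = 1]
Product: (1)·(1) = 1.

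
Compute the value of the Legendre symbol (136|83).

Reduce the numerator: 136 ≡ 53 (mod 83), so (136|83) = (53|83).
53 ≡ 1 (mod 4), so quadratic reciprocity gives (53|83) = (83|53). Reduce: 83 ≡ 30 (mod 53). Now have (30|53).
Factor out 2: 30 = 2·15. Since 53 ≡ 5 (mod 8), (2|53) = -1. Now have -(15|53).
53 ≡ 1 (mod 4), so quadratic reciprocity gives (15|53) = (53|15). Reduce: 53 ≡ 8 (mod 15). Now have -(8|15).
Factor out 2: 8 = 2^3. Since 15 ≡ 7 (mod 8), (2|15) = +1, and (2|15)^3 = +1. Now have -(1|15).
(1|15) = 1. Collecting the sign factors: -1.

-1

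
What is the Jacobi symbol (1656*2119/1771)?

By multiplicativity, (1656·2119/1771) = (1656/1771)·(2119/1771).
First factor (1656/1771):
Factor out 2: 1656 = 2^3·207. Since 1771 ≡ 3 (mod 8), (2/1771) = -1, and (2/1771)^3 = -1. Now have -(207/1771).
Both 207 ≡ 3 and 1771 ≡ 3 (mod 4), so reciprocity gives (207/1771) = -(1771/207). Reduce: 1771 ≡ 115 (mod 207). Now have (115/207).
Both 115 ≡ 3 and 207 ≡ 3 (mod 4), so reciprocity gives (115/207) = -(207/115). Reduce: 207 ≡ 92 (mod 115). Now have -(92/115).
Factor out 2: 92 = 2^2·23. Since 115 ≡ 3 (mod 8), (2/115) = -1, and (2/115)^2 = +1. Now have -(23/115).
Both 23 ≡ 3 and 115 ≡ 3 (mod 4), so reciprocity gives (23/115) = -(115/23). Reduce: 115 ≡ 0 (mod 23). Now have (0/23).
The numerator is now 0 with denominator 23 > 1: the symbol is 0.
Second factor (2119/1771):
Reduce the numerator: 2119 ≡ 348 (mod 1771), so (2119/1771) = (348/1771).
Factor out 2: 348 = 2^2·87. Since 1771 ≡ 3 (mod 8), (2/1771) = -1, and (2/1771)^2 = +1. Now have (87/1771).
Both 87 ≡ 3 and 1771 ≡ 3 (mod 4), so reciprocity gives (87/1771) = -(1771/87). Reduce: 1771 ≡ 31 (mod 87). Now have -(31/87).
Both 31 ≡ 3 and 87 ≡ 3 (mod 4), so reciprocity gives (31/87) = -(87/31). Reduce: 87 ≡ 25 (mod 31). Now have (25/31).
25 ≡ 1 (mod 4), so quadratic reciprocity gives (25/31) = (31/25). Reduce: 31 ≡ 6 (mod 25). Now have (6/25).
Factor out 2: 6 = 2·3. Since 25 ≡ 1 (mod 8), (2/25) = +1. Now have (3/25).
25 ≡ 1 (mod 4), so quadratic reciprocity gives (3/25) = (25/3). Reduce: 25 ≡ 1 (mod 3). Now have (1/3).
(1/3) = 1. Collecting the sign factors: 1.
Product: (0)·(1) = 0.

0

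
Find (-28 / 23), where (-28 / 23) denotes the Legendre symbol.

Pull out -1: (-28 / 23) = (-1 / 23)·(28 / 23). Since 23 ≡ 3 (mod 4), (-1 / 23) = -1. Now have -(28 / 23).
Reduce the numerator: 28 ≡ 5 (mod 23), so (28 / 23) = (5 / 23).
5 ≡ 1 (mod 4), so quadratic reciprocity gives (5 / 23) = (23 / 5). Reduce: 23 ≡ 3 (mod 5). Now have -(3 / 5).
5 ≡ 1 (mod 4), so quadratic reciprocity gives (3 / 5) = (5 / 3). Reduce: 5 ≡ 2 (mod 3). Now have -(2 / 3).
Factor out 2: 2 = 2. Since 3 ≡ 3 (mod 8), (2 / 3) = -1. Now have (1 / 3).
(1 / 3) = 1. Collecting the sign factors: 1.

1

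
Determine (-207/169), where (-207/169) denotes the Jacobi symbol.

(-207/169)
  = (131/169)    [-207 ≡ 131 mod 169]
  = (169/131)    [QR: 169 ≡ 1 mod 4, sign kept]
  = (38/131)    [169 ≡ 38 mod 131]
  = -(19/131)    [131 ≡ 3 mod 8 ⇒ (2/131) = -1]
  = (131/19)    [QR: both ≡ 3 mod 4, sign flips]
  = (17/19)    [131 ≡ 17 mod 19]
  = (19/17)    [QR: 17 ≡ 1 mod 4, sign kept]
  = (2/17)    [19 ≡ 2 mod 17]
  = (1/17)    [17 ≡ 1 mod 8 ⇒ (2/17) = +1]
  = 1    [(1/17) = 1]

1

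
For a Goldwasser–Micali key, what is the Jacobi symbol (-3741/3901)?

Reduce the numerator: -3741 ≡ 160 (mod 3901), so (-3741/3901) = (160/3901).
Factor out 2: 160 = 2^5·5. Since 3901 ≡ 5 (mod 8), (2/3901) = -1, and (2/3901)^5 = -1. Now have -(5/3901).
5 ≡ 1 (mod 4), so quadratic reciprocity gives (5/3901) = (3901/5). Reduce: 3901 ≡ 1 (mod 5). Now have -(1/5).
(1/5) = 1. Collecting the sign factors: -1.

-1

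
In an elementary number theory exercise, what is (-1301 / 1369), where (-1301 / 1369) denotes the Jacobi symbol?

(-1301 / 1369)
  = (68 / 1369)    [-1301 ≡ 68 mod 1369]
  = (17 / 1369)    [1369 ≡ 1 mod 8 ⇒ (2 / 1369)^2 = +1]
  = (1369 / 17)    [QR: 17 ≡ 1 mod 4, sign kept]
  = (9 / 17)    [1369 ≡ 9 mod 17]
  = (17 / 9)    [QR: 9 ≡ 1 mod 4, sign kept]
  = (8 / 9)    [17 ≡ 8 mod 9]
  = (1 / 9)    [9 ≡ 1 mod 8 ⇒ (2 / 9)^3 = +1]
  = 1    [(1 / 9) = 1]

1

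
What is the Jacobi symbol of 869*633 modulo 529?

1

By multiplicativity, (869·633/529) = (869/529)·(633/529).
First factor (869/529):
(869/529)
  = (340/529)    [869 ≡ 340 mod 529]
  = (85/529)    [529 ≡ 1 mod 8 ⇒ (2/529)^2 = +1]
  = (529/85)    [QR: 85 ≡ 1 mod 4, sign kept]
  = (19/85)    [529 ≡ 19 mod 85]
  = (85/19)    [QR: 85 ≡ 1 mod 4, sign kept]
  = (9/19)    [85 ≡ 9 mod 19]
  = (19/9)    [QR: 9 ≡ 1 mod 4, sign kept]
  = (1/9)    [19 ≡ 1 mod 9]
  = 1    [(1/9) = 1]
Second factor (633/529):
(633/529)
  = (104/529)    [633 ≡ 104 mod 529]
  = (13/529)    [529 ≡ 1 mod 8 ⇒ (2/529)^3 = +1]
  = (529/13)    [QR: 13 ≡ 1 mod 4, sign kept]
  = (9/13)    [529 ≡ 9 mod 13]
  = (13/9)    [QR: 9 ≡ 1 mod 4, sign kept]
  = (4/9)    [13 ≡ 4 mod 9]
  = (1/9)    [9 ≡ 1 mod 8 ⇒ (2/9)^2 = +1]
  = 1    [(1/9) = 1]
Product: (1)·(1) = 1.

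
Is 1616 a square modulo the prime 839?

Reduce the numerator: 1616 ≡ 777 (mod 839), so (1616/839) = (777/839).
777 ≡ 1 (mod 4), so quadratic reciprocity gives (777/839) = (839/777). Reduce: 839 ≡ 62 (mod 777). Now have (62/777).
Factor out 2: 62 = 2·31. Since 777 ≡ 1 (mod 8), (2/777) = +1. Now have (31/777).
777 ≡ 1 (mod 4), so quadratic reciprocity gives (31/777) = (777/31). Reduce: 777 ≡ 2 (mod 31). Now have (2/31).
Factor out 2: 2 = 2. Since 31 ≡ 7 (mod 8), (2/31) = +1. Now have (1/31).
(1/31) = 1. Collecting the sign factors: 1.
The Legendre symbol is 1, so x^2 ≡ 1616 (mod 839) has solution.

yes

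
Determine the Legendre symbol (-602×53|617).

-1

By multiplicativity, (-602·53|617) = (-602|617)·(53|617).
First factor (-602|617):
(-602|617)
  = (602|617)    [617 ≡ 1 mod 4 ⇒ (-1|617) = +1]
  = (301|617)    [617 ≡ 1 mod 8 ⇒ (2|617) = +1]
  = (617|301)    [QR: 301 ≡ 1 mod 4, sign kept]
  = (15|301)    [617 ≡ 15 mod 301]
  = (301|15)    [QR: 301 ≡ 1 mod 4, sign kept]
  = (1|15)    [301 ≡ 1 mod 15]
  = 1    [(1|15) = 1]
Second factor (53|617):
(53|617)
  = (617|53)    [QR: 53 ≡ 1 mod 4, sign kept]
  = (34|53)    [617 ≡ 34 mod 53]
  = -(17|53)    [53 ≡ 5 mod 8 ⇒ (2|53) = -1]
  = -(53|17)    [QR: 17 ≡ 1 mod 4, sign kept]
  = -(2|17)    [53 ≡ 2 mod 17]
  = -(1|17)    [17 ≡ 1 mod 8 ⇒ (2|17) = +1]
  = -1    [(1|17) = 1]
Product: (1)·(-1) = -1.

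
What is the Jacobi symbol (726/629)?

1

Reduce the numerator: 726 ≡ 97 (mod 629), so (726/629) = (97/629).
97 ≡ 1 (mod 4), so quadratic reciprocity gives (97/629) = (629/97). Reduce: 629 ≡ 47 (mod 97). Now have (47/97).
97 ≡ 1 (mod 4), so quadratic reciprocity gives (47/97) = (97/47). Reduce: 97 ≡ 3 (mod 47). Now have (3/47).
Both 3 ≡ 3 and 47 ≡ 3 (mod 4), so reciprocity gives (3/47) = -(47/3). Reduce: 47 ≡ 2 (mod 3). Now have -(2/3).
Factor out 2: 2 = 2. Since 3 ≡ 3 (mod 8), (2/3) = -1. Now have (1/3).
(1/3) = 1. Collecting the sign factors: 1.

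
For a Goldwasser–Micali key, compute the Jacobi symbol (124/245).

1

(124/245)
  = (31/245)    [245 ≡ 5 mod 8 ⇒ (2/245)^2 = +1]
  = (245/31)    [QR: 245 ≡ 1 mod 4, sign kept]
  = (28/31)    [245 ≡ 28 mod 31]
  = (7/31)    [31 ≡ 7 mod 8 ⇒ (2/31)^2 = +1]
  = -(31/7)    [QR: both ≡ 3 mod 4, sign flips]
  = -(3/7)    [31 ≡ 3 mod 7]
  = (7/3)    [QR: both ≡ 3 mod 4, sign flips]
  = (1/3)    [7 ≡ 1 mod 3]
  = 1    [(1/3) = 1]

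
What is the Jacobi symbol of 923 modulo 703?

-1

Reduce the numerator: 923 ≡ 220 (mod 703), so (923 / 703) = (220 / 703).
Factor out 2: 220 = 2^2·55. Since 703 ≡ 7 (mod 8), (2 / 703) = +1, and (2 / 703)^2 = +1. Now have (55 / 703).
Both 55 ≡ 3 and 703 ≡ 3 (mod 4), so reciprocity gives (55 / 703) = -(703 / 55). Reduce: 703 ≡ 43 (mod 55). Now have -(43 / 55).
Both 43 ≡ 3 and 55 ≡ 3 (mod 4), so reciprocity gives (43 / 55) = -(55 / 43). Reduce: 55 ≡ 12 (mod 43). Now have (12 / 43).
Factor out 2: 12 = 2^2·3. Since 43 ≡ 3 (mod 8), (2 / 43) = -1, and (2 / 43)^2 = +1. Now have (3 / 43).
Both 3 ≡ 3 and 43 ≡ 3 (mod 4), so reciprocity gives (3 / 43) = -(43 / 3). Reduce: 43 ≡ 1 (mod 3). Now have -(1 / 3).
(1 / 3) = 1. Collecting the sign factors: -1.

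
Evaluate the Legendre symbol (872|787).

Reduce the numerator: 872 ≡ 85 (mod 787), so (872|787) = (85|787).
85 ≡ 1 (mod 4), so quadratic reciprocity gives (85|787) = (787|85). Reduce: 787 ≡ 22 (mod 85). Now have (22|85).
Factor out 2: 22 = 2·11. Since 85 ≡ 5 (mod 8), (2|85) = -1. Now have -(11|85).
85 ≡ 1 (mod 4), so quadratic reciprocity gives (11|85) = (85|11). Reduce: 85 ≡ 8 (mod 11). Now have -(8|11).
Factor out 2: 8 = 2^3. Since 11 ≡ 3 (mod 8), (2|11) = -1, and (2|11)^3 = -1. Now have (1|11).
(1|11) = 1. Collecting the sign factors: 1.

1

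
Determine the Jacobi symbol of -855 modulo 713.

1

(-855|713)
  = (855|713)    [713 ≡ 1 mod 4 ⇒ (-1|713) = +1]
  = (142|713)    [855 ≡ 142 mod 713]
  = (71|713)    [713 ≡ 1 mod 8 ⇒ (2|713) = +1]
  = (713|71)    [QR: 713 ≡ 1 mod 4, sign kept]
  = (3|71)    [713 ≡ 3 mod 71]
  = -(71|3)    [QR: both ≡ 3 mod 4, sign flips]
  = -(2|3)    [71 ≡ 2 mod 3]
  = (1|3)    [3 ≡ 3 mod 8 ⇒ (2|3) = -1]
  = 1    [(1|3) = 1]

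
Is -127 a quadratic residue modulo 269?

yes

Reduce the numerator: -127 ≡ 142 (mod 269), so (-127/269) = (142/269).
Factor out 2: 142 = 2·71. Since 269 ≡ 5 (mod 8), (2/269) = -1. Now have -(71/269).
269 ≡ 1 (mod 4), so quadratic reciprocity gives (71/269) = (269/71). Reduce: 269 ≡ 56 (mod 71). Now have -(56/71).
Factor out 2: 56 = 2^3·7. Since 71 ≡ 7 (mod 8), (2/71) = +1, and (2/71)^3 = +1. Now have -(7/71).
Both 7 ≡ 3 and 71 ≡ 3 (mod 4), so reciprocity gives (7/71) = -(71/7). Reduce: 71 ≡ 1 (mod 7). Now have (1/7).
(1/7) = 1. Collecting the sign factors: 1.
(-127/269) = 1, and 269 is prime, so -127 is a quadratic residue mod 269.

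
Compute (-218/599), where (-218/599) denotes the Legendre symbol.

Reduce the numerator: -218 ≡ 381 (mod 599), so (-218/599) = (381/599).
381 ≡ 1 (mod 4), so quadratic reciprocity gives (381/599) = (599/381). Reduce: 599 ≡ 218 (mod 381). Now have (218/381).
Factor out 2: 218 = 2·109. Since 381 ≡ 5 (mod 8), (2/381) = -1. Now have -(109/381).
109 ≡ 1 (mod 4), so quadratic reciprocity gives (109/381) = (381/109). Reduce: 381 ≡ 54 (mod 109). Now have -(54/109).
Factor out 2: 54 = 2·27. Since 109 ≡ 5 (mod 8), (2/109) = -1. Now have (27/109).
109 ≡ 1 (mod 4), so quadratic reciprocity gives (27/109) = (109/27). Reduce: 109 ≡ 1 (mod 27). Now have (1/27).
(1/27) = 1. Collecting the sign factors: 1.

1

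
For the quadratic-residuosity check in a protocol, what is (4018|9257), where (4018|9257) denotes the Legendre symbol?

1

(4018|9257)
  = (2009|9257)    [9257 ≡ 1 mod 8 ⇒ (2|9257) = +1]
  = (9257|2009)    [QR: 2009 ≡ 1 mod 4, sign kept]
  = (1221|2009)    [9257 ≡ 1221 mod 2009]
  = (2009|1221)    [QR: 1221 ≡ 1 mod 4, sign kept]
  = (788|1221)    [2009 ≡ 788 mod 1221]
  = (197|1221)    [1221 ≡ 5 mod 8 ⇒ (2|1221)^2 = +1]
  = (1221|197)    [QR: 197 ≡ 1 mod 4, sign kept]
  = (39|197)    [1221 ≡ 39 mod 197]
  = (197|39)    [QR: 197 ≡ 1 mod 4, sign kept]
  = (2|39)    [197 ≡ 2 mod 39]
  = (1|39)    [39 ≡ 7 mod 8 ⇒ (2|39) = +1]
  = 1    [(1|39) = 1]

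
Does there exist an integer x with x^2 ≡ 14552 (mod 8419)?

no

Reduce the numerator: 14552 ≡ 6133 (mod 8419), so (14552/8419) = (6133/8419).
6133 ≡ 1 (mod 4), so quadratic reciprocity gives (6133/8419) = (8419/6133). Reduce: 8419 ≡ 2286 (mod 6133). Now have (2286/6133).
Factor out 2: 2286 = 2·1143. Since 6133 ≡ 5 (mod 8), (2/6133) = -1. Now have -(1143/6133).
6133 ≡ 1 (mod 4), so quadratic reciprocity gives (1143/6133) = (6133/1143). Reduce: 6133 ≡ 418 (mod 1143). Now have -(418/1143).
Factor out 2: 418 = 2·209. Since 1143 ≡ 7 (mod 8), (2/1143) = +1. Now have -(209/1143).
209 ≡ 1 (mod 4), so quadratic reciprocity gives (209/1143) = (1143/209). Reduce: 1143 ≡ 98 (mod 209). Now have -(98/209).
Factor out 2: 98 = 2·49. Since 209 ≡ 1 (mod 8), (2/209) = +1. Now have -(49/209).
49 ≡ 1 (mod 4), so quadratic reciprocity gives (49/209) = (209/49). Reduce: 209 ≡ 13 (mod 49). Now have -(13/49).
13 ≡ 1 (mod 4), so quadratic reciprocity gives (13/49) = (49/13). Reduce: 49 ≡ 10 (mod 13). Now have -(10/13).
Factor out 2: 10 = 2·5. Since 13 ≡ 5 (mod 8), (2/13) = -1. Now have (5/13).
5 ≡ 1 (mod 4), so quadratic reciprocity gives (5/13) = (13/5). Reduce: 13 ≡ 3 (mod 5). Now have (3/5).
5 ≡ 1 (mod 4), so quadratic reciprocity gives (3/5) = (5/3). Reduce: 5 ≡ 2 (mod 3). Now have (2/3).
Factor out 2: 2 = 2. Since 3 ≡ 3 (mod 8), (2/3) = -1. Now have -(1/3).
(1/3) = 1. Collecting the sign factors: -1.
(14552/8419) = -1, and 8419 is prime, so 14552 is not a quadratic residue mod 8419.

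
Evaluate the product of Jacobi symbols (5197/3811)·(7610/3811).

By multiplicativity, (5197·7610/3811) = (5197/3811)·(7610/3811).
First factor (5197/3811):
Reduce the numerator: 5197 ≡ 1386 (mod 3811), so (5197/3811) = (1386/3811).
Factor out 2: 1386 = 2·693. Since 3811 ≡ 3 (mod 8), (2/3811) = -1. Now have -(693/3811).
693 ≡ 1 (mod 4), so quadratic reciprocity gives (693/3811) = (3811/693). Reduce: 3811 ≡ 346 (mod 693). Now have -(346/693).
Factor out 2: 346 = 2·173. Since 693 ≡ 5 (mod 8), (2/693) = -1. Now have (173/693).
173 ≡ 1 (mod 4), so quadratic reciprocity gives (173/693) = (693/173). Reduce: 693 ≡ 1 (mod 173). Now have (1/173).
(1/173) = 1. Collecting the sign factors: 1.
Second factor (7610/3811):
Reduce the numerator: 7610 ≡ 3799 (mod 3811), so (7610/3811) = (3799/3811).
Both 3799 ≡ 3 and 3811 ≡ 3 (mod 4), so reciprocity gives (3799/3811) = -(3811/3799). Reduce: 3811 ≡ 12 (mod 3799). Now have -(12/3799).
Factor out 2: 12 = 2^2·3. Since 3799 ≡ 7 (mod 8), (2/3799) = +1, and (2/3799)^2 = +1. Now have -(3/3799).
Both 3 ≡ 3 and 3799 ≡ 3 (mod 4), so reciprocity gives (3/3799) = -(3799/3). Reduce: 3799 ≡ 1 (mod 3). Now have (1/3).
(1/3) = 1. Collecting the sign factors: 1.
Product: (1)·(1) = 1.

1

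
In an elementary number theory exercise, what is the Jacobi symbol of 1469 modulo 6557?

1

(1469/6557)
  = (6557/1469)    [QR: 1469 ≡ 1 mod 4, sign kept]
  = (681/1469)    [6557 ≡ 681 mod 1469]
  = (1469/681)    [QR: 681 ≡ 1 mod 4, sign kept]
  = (107/681)    [1469 ≡ 107 mod 681]
  = (681/107)    [QR: 681 ≡ 1 mod 4, sign kept]
  = (39/107)    [681 ≡ 39 mod 107]
  = -(107/39)    [QR: both ≡ 3 mod 4, sign flips]
  = -(29/39)    [107 ≡ 29 mod 39]
  = -(39/29)    [QR: 29 ≡ 1 mod 4, sign kept]
  = -(10/29)    [39 ≡ 10 mod 29]
  = (5/29)    [29 ≡ 5 mod 8 ⇒ (2/29) = -1]
  = (29/5)    [QR: 5 ≡ 1 mod 4, sign kept]
  = (4/5)    [29 ≡ 4 mod 5]
  = (1/5)    [5 ≡ 5 mod 8 ⇒ (2/5)^2 = +1]
  = 1    [(1/5) = 1]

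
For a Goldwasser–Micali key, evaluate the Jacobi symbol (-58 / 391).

1

(-58 / 391)
  = (333 / 391)    [-58 ≡ 333 mod 391]
  = (391 / 333)    [QR: 333 ≡ 1 mod 4, sign kept]
  = (58 / 333)    [391 ≡ 58 mod 333]
  = -(29 / 333)    [333 ≡ 5 mod 8 ⇒ (2 / 333) = -1]
  = -(333 / 29)    [QR: 29 ≡ 1 mod 4, sign kept]
  = -(14 / 29)    [333 ≡ 14 mod 29]
  = (7 / 29)    [29 ≡ 5 mod 8 ⇒ (2 / 29) = -1]
  = (29 / 7)    [QR: 29 ≡ 1 mod 4, sign kept]
  = (1 / 7)    [29 ≡ 1 mod 7]
  = 1    [(1 / 7) = 1]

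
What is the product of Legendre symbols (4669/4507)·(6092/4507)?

-1

By multiplicativity, (4669·6092/4507) = (4669/4507)·(6092/4507).
First factor (4669/4507):
(4669/4507)
  = (162/4507)    [4669 ≡ 162 mod 4507]
  = -(81/4507)    [4507 ≡ 3 mod 8 ⇒ (2/4507) = -1]
  = -(4507/81)    [QR: 81 ≡ 1 mod 4, sign kept]
  = -(52/81)    [4507 ≡ 52 mod 81]
  = -(13/81)    [81 ≡ 1 mod 8 ⇒ (2/81)^2 = +1]
  = -(81/13)    [QR: 13 ≡ 1 mod 4, sign kept]
  = -(3/13)    [81 ≡ 3 mod 13]
  = -(13/3)    [QR: 13 ≡ 1 mod 4, sign kept]
  = -(1/3)    [13 ≡ 1 mod 3]
  = -1    [(1/3) = 1]
Second factor (6092/4507):
(6092/4507)
  = (1585/4507)    [6092 ≡ 1585 mod 4507]
  = (4507/1585)    [QR: 1585 ≡ 1 mod 4, sign kept]
  = (1337/1585)    [4507 ≡ 1337 mod 1585]
  = (1585/1337)    [QR: 1337 ≡ 1 mod 4, sign kept]
  = (248/1337)    [1585 ≡ 248 mod 1337]
  = (31/1337)    [1337 ≡ 1 mod 8 ⇒ (2/1337)^3 = +1]
  = (1337/31)    [QR: 1337 ≡ 1 mod 4, sign kept]
  = (4/31)    [1337 ≡ 4 mod 31]
  = (1/31)    [31 ≡ 7 mod 8 ⇒ (2/31)^2 = +1]
  = 1    [(1/31) = 1]
Product: (-1)·(1) = -1.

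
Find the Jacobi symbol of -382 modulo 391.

Pull out -1: (-382 / 391) = (-1 / 391)·(382 / 391). Since 391 ≡ 3 (mod 4), (-1 / 391) = -1. Now have -(382 / 391).
Factor out 2: 382 = 2·191. Since 391 ≡ 7 (mod 8), (2 / 391) = +1. Now have -(191 / 391).
Both 191 ≡ 3 and 391 ≡ 3 (mod 4), so reciprocity gives (191 / 391) = -(391 / 191). Reduce: 391 ≡ 9 (mod 191). Now have (9 / 191).
9 ≡ 1 (mod 4), so quadratic reciprocity gives (9 / 191) = (191 / 9). Reduce: 191 ≡ 2 (mod 9). Now have (2 / 9).
Factor out 2: 2 = 2. Since 9 ≡ 1 (mod 8), (2 / 9) = +1. Now have (1 / 9).
(1 / 9) = 1. Collecting the sign factors: 1.

1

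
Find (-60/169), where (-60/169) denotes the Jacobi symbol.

Reduce the numerator: -60 ≡ 109 (mod 169), so (-60/169) = (109/169).
109 ≡ 1 (mod 4), so quadratic reciprocity gives (109/169) = (169/109). Reduce: 169 ≡ 60 (mod 109). Now have (60/109).
Factor out 2: 60 = 2^2·15. Since 109 ≡ 5 (mod 8), (2/109) = -1, and (2/109)^2 = +1. Now have (15/109).
109 ≡ 1 (mod 4), so quadratic reciprocity gives (15/109) = (109/15). Reduce: 109 ≡ 4 (mod 15). Now have (4/15).
Factor out 2: 4 = 2^2. Since 15 ≡ 7 (mod 8), (2/15) = +1, and (2/15)^2 = +1. Now have (1/15).
(1/15) = 1. Collecting the sign factors: 1.

1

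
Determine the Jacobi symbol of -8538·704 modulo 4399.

-1

By multiplicativity, (-8538·704|4399) = (-8538|4399)·(704|4399).
First factor (-8538|4399):
Reduce the numerator: -8538 ≡ 260 (mod 4399), so (-8538|4399) = (260|4399).
Factor out 2: 260 = 2^2·65. Since 4399 ≡ 7 (mod 8), (2|4399) = +1, and (2|4399)^2 = +1. Now have (65|4399).
65 ≡ 1 (mod 4), so quadratic reciprocity gives (65|4399) = (4399|65). Reduce: 4399 ≡ 44 (mod 65). Now have (44|65).
Factor out 2: 44 = 2^2·11. Since 65 ≡ 1 (mod 8), (2|65) = +1, and (2|65)^2 = +1. Now have (11|65).
65 ≡ 1 (mod 4), so quadratic reciprocity gives (11|65) = (65|11). Reduce: 65 ≡ 10 (mod 11). Now have (10|11).
Factor out 2: 10 = 2·5. Since 11 ≡ 3 (mod 8), (2|11) = -1. Now have -(5|11).
5 ≡ 1 (mod 4), so quadratic reciprocity gives (5|11) = (11|5). Reduce: 11 ≡ 1 (mod 5). Now have -(1|5).
(1|5) = 1. Collecting the sign factors: -1.
Second factor (704|4399):
Factor out 2: 704 = 2^6·11. Since 4399 ≡ 7 (mod 8), (2|4399) = +1, and (2|4399)^6 = +1. Now have (11|4399).
Both 11 ≡ 3 and 4399 ≡ 3 (mod 4), so reciprocity gives (11|4399) = -(4399|11). Reduce: 4399 ≡ 10 (mod 11). Now have -(10|11).
Factor out 2: 10 = 2·5. Since 11 ≡ 3 (mod 8), (2|11) = -1. Now have (5|11).
5 ≡ 1 (mod 4), so quadratic reciprocity gives (5|11) = (11|5). Reduce: 11 ≡ 1 (mod 5). Now have (1|5).
(1|5) = 1. Collecting the sign factors: 1.
Product: (-1)·(1) = -1.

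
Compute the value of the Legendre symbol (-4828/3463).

1

(-4828/3463)
  = (2098/3463)    [-4828 ≡ 2098 mod 3463]
  = (1049/3463)    [3463 ≡ 7 mod 8 ⇒ (2/3463) = +1]
  = (3463/1049)    [QR: 1049 ≡ 1 mod 4, sign kept]
  = (316/1049)    [3463 ≡ 316 mod 1049]
  = (79/1049)    [1049 ≡ 1 mod 8 ⇒ (2/1049)^2 = +1]
  = (1049/79)    [QR: 1049 ≡ 1 mod 4, sign kept]
  = (22/79)    [1049 ≡ 22 mod 79]
  = (11/79)    [79 ≡ 7 mod 8 ⇒ (2/79) = +1]
  = -(79/11)    [QR: both ≡ 3 mod 4, sign flips]
  = -(2/11)    [79 ≡ 2 mod 11]
  = (1/11)    [11 ≡ 3 mod 8 ⇒ (2/11) = -1]
  = 1    [(1/11) = 1]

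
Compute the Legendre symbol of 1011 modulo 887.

Reduce the numerator: 1011 ≡ 124 (mod 887), so (1011|887) = (124|887).
Factor out 2: 124 = 2^2·31. Since 887 ≡ 7 (mod 8), (2|887) = +1, and (2|887)^2 = +1. Now have (31|887).
Both 31 ≡ 3 and 887 ≡ 3 (mod 4), so reciprocity gives (31|887) = -(887|31). Reduce: 887 ≡ 19 (mod 31). Now have -(19|31).
Both 19 ≡ 3 and 31 ≡ 3 (mod 4), so reciprocity gives (19|31) = -(31|19). Reduce: 31 ≡ 12 (mod 19). Now have (12|19).
Factor out 2: 12 = 2^2·3. Since 19 ≡ 3 (mod 8), (2|19) = -1, and (2|19)^2 = +1. Now have (3|19).
Both 3 ≡ 3 and 19 ≡ 3 (mod 4), so reciprocity gives (3|19) = -(19|3). Reduce: 19 ≡ 1 (mod 3). Now have -(1|3).
(1|3) = 1. Collecting the sign factors: -1.

-1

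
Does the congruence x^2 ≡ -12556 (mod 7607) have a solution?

(-12556/7607)
  = (2658/7607)    [-12556 ≡ 2658 mod 7607]
  = (1329/7607)    [7607 ≡ 7 mod 8 ⇒ (2/7607) = +1]
  = (7607/1329)    [QR: 1329 ≡ 1 mod 4, sign kept]
  = (962/1329)    [7607 ≡ 962 mod 1329]
  = (481/1329)    [1329 ≡ 1 mod 8 ⇒ (2/1329) = +1]
  = (1329/481)    [QR: 481 ≡ 1 mod 4, sign kept]
  = (367/481)    [1329 ≡ 367 mod 481]
  = (481/367)    [QR: 481 ≡ 1 mod 4, sign kept]
  = (114/367)    [481 ≡ 114 mod 367]
  = (57/367)    [367 ≡ 7 mod 8 ⇒ (2/367) = +1]
  = (367/57)    [QR: 57 ≡ 1 mod 4, sign kept]
  = (25/57)    [367 ≡ 25 mod 57]
  = (57/25)    [QR: 25 ≡ 1 mod 4, sign kept]
  = (7/25)    [57 ≡ 7 mod 25]
  = (25/7)    [QR: 25 ≡ 1 mod 4, sign kept]
  = (4/7)    [25 ≡ 4 mod 7]
  = (1/7)    [7 ≡ 7 mod 8 ⇒ (2/7)^2 = +1]
  = 1    [(1/7) = 1]
(-12556/7607) = 1, and 7607 is prime, so -12556 is a quadratic residue mod 7607.

yes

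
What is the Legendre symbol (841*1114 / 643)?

By multiplicativity, (841·1114 / 643) = (841 / 643)·(1114 / 643).
First factor (841 / 643):
(841 / 643)
  = (198 / 643)    [841 ≡ 198 mod 643]
  = -(99 / 643)    [643 ≡ 3 mod 8 ⇒ (2 / 643) = -1]
  = (643 / 99)    [QR: both ≡ 3 mod 4, sign flips]
  = (49 / 99)    [643 ≡ 49 mod 99]
  = (99 / 49)    [QR: 49 ≡ 1 mod 4, sign kept]
  = (1 / 49)    [99 ≡ 1 mod 49]
  = 1    [(1 / 49) = 1]
Second factor (1114 / 643):
(1114 / 643)
  = (471 / 643)    [1114 ≡ 471 mod 643]
  = -(643 / 471)    [QR: both ≡ 3 mod 4, sign flips]
  = -(172 / 471)    [643 ≡ 172 mod 471]
  = -(43 / 471)    [471 ≡ 7 mod 8 ⇒ (2 / 471)^2 = +1]
  = (471 / 43)    [QR: both ≡ 3 mod 4, sign flips]
  = (41 / 43)    [471 ≡ 41 mod 43]
  = (43 / 41)    [QR: 41 ≡ 1 mod 4, sign kept]
  = (2 / 41)    [43 ≡ 2 mod 41]
  = (1 / 41)    [41 ≡ 1 mod 8 ⇒ (2 / 41) = +1]
  = 1    [(1 / 41) = 1]
Product: (1)·(1) = 1.

1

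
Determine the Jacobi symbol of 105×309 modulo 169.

1

By multiplicativity, (105·309/169) = (105/169)·(309/169).
First factor (105/169):
(105/169)
  = (169/105)    [QR: 105 ≡ 1 mod 4, sign kept]
  = (64/105)    [169 ≡ 64 mod 105]
  = (1/105)    [105 ≡ 1 mod 8 ⇒ (2/105)^6 = +1]
  = 1    [(1/105) = 1]
Second factor (309/169):
(309/169)
  = (140/169)    [309 ≡ 140 mod 169]
  = (35/169)    [169 ≡ 1 mod 8 ⇒ (2/169)^2 = +1]
  = (169/35)    [QR: 169 ≡ 1 mod 4, sign kept]
  = (29/35)    [169 ≡ 29 mod 35]
  = (35/29)    [QR: 29 ≡ 1 mod 4, sign kept]
  = (6/29)    [35 ≡ 6 mod 29]
  = -(3/29)    [29 ≡ 5 mod 8 ⇒ (2/29) = -1]
  = -(29/3)    [QR: 29 ≡ 1 mod 4, sign kept]
  = -(2/3)    [29 ≡ 2 mod 3]
  = (1/3)    [3 ≡ 3 mod 8 ⇒ (2/3) = -1]
  = 1    [(1/3) = 1]
Product: (1)·(1) = 1.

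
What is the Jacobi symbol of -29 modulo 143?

(-29 / 143)
  = (114 / 143)    [-29 ≡ 114 mod 143]
  = (57 / 143)    [143 ≡ 7 mod 8 ⇒ (2 / 143) = +1]
  = (143 / 57)    [QR: 57 ≡ 1 mod 4, sign kept]
  = (29 / 57)    [143 ≡ 29 mod 57]
  = (57 / 29)    [QR: 29 ≡ 1 mod 4, sign kept]
  = (28 / 29)    [57 ≡ 28 mod 29]
  = (7 / 29)    [29 ≡ 5 mod 8 ⇒ (2 / 29)^2 = +1]
  = (29 / 7)    [QR: 29 ≡ 1 mod 4, sign kept]
  = (1 / 7)    [29 ≡ 1 mod 7]
  = 1    [(1 / 7) = 1]

1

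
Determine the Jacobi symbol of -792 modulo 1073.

-1

Reduce the numerator: -792 ≡ 281 (mod 1073), so (-792 / 1073) = (281 / 1073).
281 ≡ 1 (mod 4), so quadratic reciprocity gives (281 / 1073) = (1073 / 281). Reduce: 1073 ≡ 230 (mod 281). Now have (230 / 281).
Factor out 2: 230 = 2·115. Since 281 ≡ 1 (mod 8), (2 / 281) = +1. Now have (115 / 281).
281 ≡ 1 (mod 4), so quadratic reciprocity gives (115 / 281) = (281 / 115). Reduce: 281 ≡ 51 (mod 115). Now have (51 / 115).
Both 51 ≡ 3 and 115 ≡ 3 (mod 4), so reciprocity gives (51 / 115) = -(115 / 51). Reduce: 115 ≡ 13 (mod 51). Now have -(13 / 51).
13 ≡ 1 (mod 4), so quadratic reciprocity gives (13 / 51) = (51 / 13). Reduce: 51 ≡ 12 (mod 13). Now have -(12 / 13).
Factor out 2: 12 = 2^2·3. Since 13 ≡ 5 (mod 8), (2 / 13) = -1, and (2 / 13)^2 = +1. Now have -(3 / 13).
13 ≡ 1 (mod 4), so quadratic reciprocity gives (3 / 13) = (13 / 3). Reduce: 13 ≡ 1 (mod 3). Now have -(1 / 3).
(1 / 3) = 1. Collecting the sign factors: -1.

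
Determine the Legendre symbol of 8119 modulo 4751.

-1

Reduce the numerator: 8119 ≡ 3368 (mod 4751), so (8119/4751) = (3368/4751).
Factor out 2: 3368 = 2^3·421. Since 4751 ≡ 7 (mod 8), (2/4751) = +1, and (2/4751)^3 = +1. Now have (421/4751).
421 ≡ 1 (mod 4), so quadratic reciprocity gives (421/4751) = (4751/421). Reduce: 4751 ≡ 120 (mod 421). Now have (120/421).
Factor out 2: 120 = 2^3·15. Since 421 ≡ 5 (mod 8), (2/421) = -1, and (2/421)^3 = -1. Now have -(15/421).
421 ≡ 1 (mod 4), so quadratic reciprocity gives (15/421) = (421/15). Reduce: 421 ≡ 1 (mod 15). Now have -(1/15).
(1/15) = 1. Collecting the sign factors: -1.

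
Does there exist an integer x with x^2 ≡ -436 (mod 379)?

yes

(-436/379)
  = -(436/379)    [379 ≡ 3 mod 4 ⇒ (-1/379) = -1]
  = -(57/379)    [436 ≡ 57 mod 379]
  = -(379/57)    [QR: 57 ≡ 1 mod 4, sign kept]
  = -(37/57)    [379 ≡ 37 mod 57]
  = -(57/37)    [QR: 37 ≡ 1 mod 4, sign kept]
  = -(20/37)    [57 ≡ 20 mod 37]
  = -(5/37)    [37 ≡ 5 mod 8 ⇒ (2/37)^2 = +1]
  = -(37/5)    [QR: 5 ≡ 1 mod 4, sign kept]
  = -(2/5)    [37 ≡ 2 mod 5]
  = (1/5)    [5 ≡ 5 mod 8 ⇒ (2/5) = -1]
  = 1    [(1/5) = 1]
The Legendre symbol is 1, so x^2 ≡ -436 (mod 379) has solution.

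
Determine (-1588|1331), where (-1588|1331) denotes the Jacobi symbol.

-1

(-1588|1331)
  = -(1588|1331)    [1331 ≡ 3 mod 4 ⇒ (-1|1331) = -1]
  = -(257|1331)    [1588 ≡ 257 mod 1331]
  = -(1331|257)    [QR: 257 ≡ 1 mod 4, sign kept]
  = -(46|257)    [1331 ≡ 46 mod 257]
  = -(23|257)    [257 ≡ 1 mod 8 ⇒ (2|257) = +1]
  = -(257|23)    [QR: 257 ≡ 1 mod 4, sign kept]
  = -(4|23)    [257 ≡ 4 mod 23]
  = -(1|23)    [23 ≡ 7 mod 8 ⇒ (2|23)^2 = +1]
  = -1    [(1|23) = 1]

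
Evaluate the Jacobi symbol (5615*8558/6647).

By multiplicativity, (5615·8558/6647) = (5615/6647)·(8558/6647).
First factor (5615/6647):
Both 5615 ≡ 3 and 6647 ≡ 3 (mod 4), so reciprocity gives (5615/6647) = -(6647/5615). Reduce: 6647 ≡ 1032 (mod 5615). Now have -(1032/5615).
Factor out 2: 1032 = 2^3·129. Since 5615 ≡ 7 (mod 8), (2/5615) = +1, and (2/5615)^3 = +1. Now have -(129/5615).
129 ≡ 1 (mod 4), so quadratic reciprocity gives (129/5615) = (5615/129). Reduce: 5615 ≡ 68 (mod 129). Now have -(68/129).
Factor out 2: 68 = 2^2·17. Since 129 ≡ 1 (mod 8), (2/129) = +1, and (2/129)^2 = +1. Now have -(17/129).
17 ≡ 1 (mod 4), so quadratic reciprocity gives (17/129) = (129/17). Reduce: 129 ≡ 10 (mod 17). Now have -(10/17).
Factor out 2: 10 = 2·5. Since 17 ≡ 1 (mod 8), (2/17) = +1. Now have -(5/17).
5 ≡ 1 (mod 4), so quadratic reciprocity gives (5/17) = (17/5). Reduce: 17 ≡ 2 (mod 5). Now have -(2/5).
Factor out 2: 2 = 2. Since 5 ≡ 5 (mod 8), (2/5) = -1. Now have (1/5).
(1/5) = 1. Collecting the sign factors: 1.
Second factor (8558/6647):
Reduce the numerator: 8558 ≡ 1911 (mod 6647), so (8558/6647) = (1911/6647).
Both 1911 ≡ 3 and 6647 ≡ 3 (mod 4), so reciprocity gives (1911/6647) = -(6647/1911). Reduce: 6647 ≡ 914 (mod 1911). Now have -(914/1911).
Factor out 2: 914 = 2·457. Since 1911 ≡ 7 (mod 8), (2/1911) = +1. Now have -(457/1911).
457 ≡ 1 (mod 4), so quadratic reciprocity gives (457/1911) = (1911/457). Reduce: 1911 ≡ 83 (mod 457). Now have -(83/457).
457 ≡ 1 (mod 4), so quadratic reciprocity gives (83/457) = (457/83). Reduce: 457 ≡ 42 (mod 83). Now have -(42/83).
Factor out 2: 42 = 2·21. Since 83 ≡ 3 (mod 8), (2/83) = -1. Now have (21/83).
21 ≡ 1 (mod 4), so quadratic reciprocity gives (21/83) = (83/21). Reduce: 83 ≡ 20 (mod 21). Now have (20/21).
Factor out 2: 20 = 2^2·5. Since 21 ≡ 5 (mod 8), (2/21) = -1, and (2/21)^2 = +1. Now have (5/21).
5 ≡ 1 (mod 4), so quadratic reciprocity gives (5/21) = (21/5). Reduce: 21 ≡ 1 (mod 5). Now have (1/5).
(1/5) = 1. Collecting the sign factors: 1.
Product: (1)·(1) = 1.

1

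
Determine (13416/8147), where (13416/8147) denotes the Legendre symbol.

(13416/8147)
  = (5269/8147)    [13416 ≡ 5269 mod 8147]
  = (8147/5269)    [QR: 5269 ≡ 1 mod 4, sign kept]
  = (2878/5269)    [8147 ≡ 2878 mod 5269]
  = -(1439/5269)    [5269 ≡ 5 mod 8 ⇒ (2/5269) = -1]
  = -(5269/1439)    [QR: 5269 ≡ 1 mod 4, sign kept]
  = -(952/1439)    [5269 ≡ 952 mod 1439]
  = -(119/1439)    [1439 ≡ 7 mod 8 ⇒ (2/1439)^3 = +1]
  = (1439/119)    [QR: both ≡ 3 mod 4, sign flips]
  = (11/119)    [1439 ≡ 11 mod 119]
  = -(119/11)    [QR: both ≡ 3 mod 4, sign flips]
  = -(9/11)    [119 ≡ 9 mod 11]
  = -(11/9)    [QR: 9 ≡ 1 mod 4, sign kept]
  = -(2/9)    [11 ≡ 2 mod 9]
  = -(1/9)    [9 ≡ 1 mod 8 ⇒ (2/9) = +1]
  = -1    [(1/9) = 1]

-1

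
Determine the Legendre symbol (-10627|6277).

Pull out -1: (-10627|6277) = (-1|6277)·(10627|6277). Since 6277 ≡ 1 (mod 4), (-1|6277) = +1. Now have (10627|6277).
Reduce the numerator: 10627 ≡ 4350 (mod 6277), so (10627|6277) = (4350|6277).
Factor out 2: 4350 = 2·2175. Since 6277 ≡ 5 (mod 8), (2|6277) = -1. Now have -(2175|6277).
6277 ≡ 1 (mod 4), so quadratic reciprocity gives (2175|6277) = (6277|2175). Reduce: 6277 ≡ 1927 (mod 2175). Now have -(1927|2175).
Both 1927 ≡ 3 and 2175 ≡ 3 (mod 4), so reciprocity gives (1927|2175) = -(2175|1927). Reduce: 2175 ≡ 248 (mod 1927). Now have (248|1927).
Factor out 2: 248 = 2^3·31. Since 1927 ≡ 7 (mod 8), (2|1927) = +1, and (2|1927)^3 = +1. Now have (31|1927).
Both 31 ≡ 3 and 1927 ≡ 3 (mod 4), so reciprocity gives (31|1927) = -(1927|31). Reduce: 1927 ≡ 5 (mod 31). Now have -(5|31).
5 ≡ 1 (mod 4), so quadratic reciprocity gives (5|31) = (31|5). Reduce: 31 ≡ 1 (mod 5). Now have -(1|5).
(1|5) = 1. Collecting the sign factors: -1.

-1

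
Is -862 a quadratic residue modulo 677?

no

(-862/677)
  = (492/677)    [-862 ≡ 492 mod 677]
  = (123/677)    [677 ≡ 5 mod 8 ⇒ (2/677)^2 = +1]
  = (677/123)    [QR: 677 ≡ 1 mod 4, sign kept]
  = (62/123)    [677 ≡ 62 mod 123]
  = -(31/123)    [123 ≡ 3 mod 8 ⇒ (2/123) = -1]
  = (123/31)    [QR: both ≡ 3 mod 4, sign flips]
  = (30/31)    [123 ≡ 30 mod 31]
  = (15/31)    [31 ≡ 7 mod 8 ⇒ (2/31) = +1]
  = -(31/15)    [QR: both ≡ 3 mod 4, sign flips]
  = -(1/15)    [31 ≡ 1 mod 15]
  = -1    [(1/15) = 1]
The Legendre symbol is -1, so x^2 ≡ -862 (mod 677) has no solution.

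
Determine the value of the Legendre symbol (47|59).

(47|59)
  = -(59|47)    [QR: both ≡ 3 mod 4, sign flips]
  = -(12|47)    [59 ≡ 12 mod 47]
  = -(3|47)    [47 ≡ 7 mod 8 ⇒ (2|47)^2 = +1]
  = (47|3)    [QR: both ≡ 3 mod 4, sign flips]
  = (2|3)    [47 ≡ 2 mod 3]
  = -(1|3)    [3 ≡ 3 mod 8 ⇒ (2|3) = -1]
  = -1    [(1|3) = 1]

-1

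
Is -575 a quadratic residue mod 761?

yes

(-575/761)
  = (575/761)    [761 ≡ 1 mod 4 ⇒ (-1/761) = +1]
  = (761/575)    [QR: 761 ≡ 1 mod 4, sign kept]
  = (186/575)    [761 ≡ 186 mod 575]
  = (93/575)    [575 ≡ 7 mod 8 ⇒ (2/575) = +1]
  = (575/93)    [QR: 93 ≡ 1 mod 4, sign kept]
  = (17/93)    [575 ≡ 17 mod 93]
  = (93/17)    [QR: 17 ≡ 1 mod 4, sign kept]
  = (8/17)    [93 ≡ 8 mod 17]
  = (1/17)    [17 ≡ 1 mod 8 ⇒ (2/17)^3 = +1]
  = 1    [(1/17) = 1]
The Legendre symbol is 1, so x^2 ≡ -575 (mod 761) has solution.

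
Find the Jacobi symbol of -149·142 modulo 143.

1

By multiplicativity, (-149·142/143) = (-149/143)·(142/143).
First factor (-149/143):
Reduce the numerator: -149 ≡ 137 (mod 143), so (-149/143) = (137/143).
137 ≡ 1 (mod 4), so quadratic reciprocity gives (137/143) = (143/137). Reduce: 143 ≡ 6 (mod 137). Now have (6/137).
Factor out 2: 6 = 2·3. Since 137 ≡ 1 (mod 8), (2/137) = +1. Now have (3/137).
137 ≡ 1 (mod 4), so quadratic reciprocity gives (3/137) = (137/3). Reduce: 137 ≡ 2 (mod 3). Now have (2/3).
Factor out 2: 2 = 2. Since 3 ≡ 3 (mod 8), (2/3) = -1. Now have -(1/3).
(1/3) = 1. Collecting the sign factors: -1.
Second factor (142/143):
Factor out 2: 142 = 2·71. Since 143 ≡ 7 (mod 8), (2/143) = +1. Now have (71/143).
Both 71 ≡ 3 and 143 ≡ 3 (mod 4), so reciprocity gives (71/143) = -(143/71). Reduce: 143 ≡ 1 (mod 71). Now have -(1/71).
(1/71) = 1. Collecting the sign factors: -1.
Product: (-1)·(-1) = 1.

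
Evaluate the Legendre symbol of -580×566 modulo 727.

By multiplicativity, (-580·566 / 727) = (-580 / 727)·(566 / 727).
First factor (-580 / 727):
Reduce the numerator: -580 ≡ 147 (mod 727), so (-580 / 727) = (147 / 727).
Both 147 ≡ 3 and 727 ≡ 3 (mod 4), so reciprocity gives (147 / 727) = -(727 / 147). Reduce: 727 ≡ 139 (mod 147). Now have -(139 / 147).
Both 139 ≡ 3 and 147 ≡ 3 (mod 4), so reciprocity gives (139 / 147) = -(147 / 139). Reduce: 147 ≡ 8 (mod 139). Now have (8 / 139).
Factor out 2: 8 = 2^3. Since 139 ≡ 3 (mod 8), (2 / 139) = -1, and (2 / 139)^3 = -1. Now have -(1 / 139).
(1 / 139) = 1. Collecting the sign factors: -1.
Second factor (566 / 727):
Factor out 2: 566 = 2·283. Since 727 ≡ 7 (mod 8), (2 / 727) = +1. Now have (283 / 727).
Both 283 ≡ 3 and 727 ≡ 3 (mod 4), so reciprocity gives (283 / 727) = -(727 / 283). Reduce: 727 ≡ 161 (mod 283). Now have -(161 / 283).
161 ≡ 1 (mod 4), so quadratic reciprocity gives (161 / 283) = (283 / 161). Reduce: 283 ≡ 122 (mod 161). Now have -(122 / 161).
Factor out 2: 122 = 2·61. Since 161 ≡ 1 (mod 8), (2 / 161) = +1. Now have -(61 / 161).
61 ≡ 1 (mod 4), so quadratic reciprocity gives (61 / 161) = (161 / 61). Reduce: 161 ≡ 39 (mod 61). Now have -(39 / 61).
61 ≡ 1 (mod 4), so quadratic reciprocity gives (39 / 61) = (61 / 39). Reduce: 61 ≡ 22 (mod 39). Now have -(22 / 39).
Factor out 2: 22 = 2·11. Since 39 ≡ 7 (mod 8), (2 / 39) = +1. Now have -(11 / 39).
Both 11 ≡ 3 and 39 ≡ 3 (mod 4), so reciprocity gives (11 / 39) = -(39 / 11). Reduce: 39 ≡ 6 (mod 11). Now have (6 / 11).
Factor out 2: 6 = 2·3. Since 11 ≡ 3 (mod 8), (2 / 11) = -1. Now have -(3 / 11).
Both 3 ≡ 3 and 11 ≡ 3 (mod 4), so reciprocity gives (3 / 11) = -(11 / 3). Reduce: 11 ≡ 2 (mod 3). Now have (2 / 3).
Factor out 2: 2 = 2. Since 3 ≡ 3 (mod 8), (2 / 3) = -1. Now have -(1 / 3).
(1 / 3) = 1. Collecting the sign factors: -1.
Product: (-1)·(-1) = 1.

1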